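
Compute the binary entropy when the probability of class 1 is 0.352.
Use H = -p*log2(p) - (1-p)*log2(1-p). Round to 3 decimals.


H = -0.352*log2(0.352) - 0.648*log2(0.648) = 0.936.

0.936


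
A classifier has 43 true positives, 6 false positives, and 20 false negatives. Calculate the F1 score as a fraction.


Precision = 43/49 = 43/49. Recall = 43/63 = 43/63. F1 = 2*P*R/(P+R) = 43/56.

43/56


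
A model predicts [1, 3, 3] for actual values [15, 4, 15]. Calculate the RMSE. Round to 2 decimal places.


MSE = 113.6667. RMSE = sqrt(113.6667) = 10.66.

10.66


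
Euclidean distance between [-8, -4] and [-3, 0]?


d = sqrt(sum of squared differences). (-8--3)^2=25, (-4-0)^2=16. Sum = 41.

sqrt(41)


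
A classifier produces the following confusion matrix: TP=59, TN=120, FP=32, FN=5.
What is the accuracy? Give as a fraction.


Accuracy = (TP + TN) / (TP + TN + FP + FN) = (59 + 120) / 216 = 179/216.

179/216


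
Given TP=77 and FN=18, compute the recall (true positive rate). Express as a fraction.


Recall = TP / (TP + FN) = 77 / 95 = 77/95.

77/95


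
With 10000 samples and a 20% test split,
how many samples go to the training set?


Test set = 10000 * 20% = 2000. Training set = 10000 - 2000 = 8000.

8000


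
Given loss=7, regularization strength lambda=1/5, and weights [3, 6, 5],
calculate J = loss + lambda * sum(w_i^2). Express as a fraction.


L2 sq norm = sum(w^2) = 70. J = 7 + 1/5 * 70 = 21.

21


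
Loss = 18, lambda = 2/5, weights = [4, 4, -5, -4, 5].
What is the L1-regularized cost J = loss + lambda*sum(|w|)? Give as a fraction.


L1 norm = sum(|w|) = 22. J = 18 + 2/5 * 22 = 134/5.

134/5


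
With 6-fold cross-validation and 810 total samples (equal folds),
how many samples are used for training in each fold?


Each validation fold has 810/6 = 135 samples. Training set = 810 - 135 = 675.

675


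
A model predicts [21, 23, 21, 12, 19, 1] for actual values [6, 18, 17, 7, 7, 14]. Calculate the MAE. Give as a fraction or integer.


MAE = (1/6) * (|6-21|=15 + |18-23|=5 + |17-21|=4 + |7-12|=5 + |7-19|=12 + |14-1|=13). Sum = 54. MAE = 9.

9


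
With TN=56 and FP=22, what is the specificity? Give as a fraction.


Specificity = TN / (TN + FP) = 56 / 78 = 28/39.

28/39


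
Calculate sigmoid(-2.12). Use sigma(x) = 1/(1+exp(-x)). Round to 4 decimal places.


sigma(-2.12) = 1/(1+e^(2.12)) = 1/(1+8.331137) = 1/9.331137 = 0.1072.

0.1072


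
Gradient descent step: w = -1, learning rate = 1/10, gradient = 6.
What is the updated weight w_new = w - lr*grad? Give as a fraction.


w_new = -1 - 1/10 * 6 = -1 - 3/5 = -8/5.

-8/5


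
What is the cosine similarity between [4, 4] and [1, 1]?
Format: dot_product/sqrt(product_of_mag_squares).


dot = 8. |a|^2 = 32, |b|^2 = 2. cos = 8/sqrt(64).

8/sqrt(64)


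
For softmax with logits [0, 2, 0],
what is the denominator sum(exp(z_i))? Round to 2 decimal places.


Denom = e^0=1.0000 + e^2=7.3891 + e^0=1.0000. Sum = 9.3891, which rounds to 9.39.

9.39


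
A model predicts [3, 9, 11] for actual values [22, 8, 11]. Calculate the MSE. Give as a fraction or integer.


MSE = (1/3) * ((22-3)^2=361 + (8-9)^2=1 + (11-11)^2=0). Sum = 362. MSE = 362/3.

362/3


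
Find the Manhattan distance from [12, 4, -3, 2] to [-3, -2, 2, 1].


d = sum of absolute differences: |12--3|=15 + |4--2|=6 + |-3-2|=5 + |2-1|=1 = 27.

27


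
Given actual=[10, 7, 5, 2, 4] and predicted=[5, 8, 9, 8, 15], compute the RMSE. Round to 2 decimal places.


MSE = 39.8000. RMSE = sqrt(39.8000) = 6.31.

6.31


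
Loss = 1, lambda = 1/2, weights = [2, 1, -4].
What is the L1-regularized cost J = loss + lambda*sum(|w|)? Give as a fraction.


L1 norm = sum(|w|) = 7. J = 1 + 1/2 * 7 = 9/2.

9/2


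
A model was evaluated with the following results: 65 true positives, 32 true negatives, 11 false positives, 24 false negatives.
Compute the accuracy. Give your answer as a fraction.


Accuracy = (TP + TN) / (TP + TN + FP + FN) = (65 + 32) / 132 = 97/132.

97/132


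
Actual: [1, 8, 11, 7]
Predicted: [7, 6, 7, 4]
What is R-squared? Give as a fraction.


Mean(y) = 27/4. SS_res = 65. SS_tot = 211/4. R^2 = 1 - 65/(211/4) = -49/211.

-49/211


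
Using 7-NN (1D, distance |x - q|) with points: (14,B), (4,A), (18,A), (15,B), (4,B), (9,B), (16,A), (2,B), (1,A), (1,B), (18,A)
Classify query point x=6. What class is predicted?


Distances: |14-6|=8, |4-6|=2, |18-6|=12, |15-6|=9, |4-6|=2, |9-6|=3, |16-6|=10, |2-6|=4, |1-6|=5, |1-6|=5, |18-6|=12. 7 nearest: (4,A), (4,B), (9,B), (2,B), (1,A), (1,B), (14,B). Counts: {'A': 2, 'B': 5}. Majority class: B.

B


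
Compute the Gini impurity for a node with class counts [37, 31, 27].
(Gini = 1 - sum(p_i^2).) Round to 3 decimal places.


Total = 95. Proportions: 37/95, 31/95, 27/95. sum(p_i^2) = 0.3389. Gini = 1 - 0.3389 = 0.6611, which rounds to 0.661.

0.661


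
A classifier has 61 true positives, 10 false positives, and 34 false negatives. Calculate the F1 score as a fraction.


Precision = 61/71 = 61/71. Recall = 61/95 = 61/95. F1 = 2*P*R/(P+R) = 61/83.

61/83


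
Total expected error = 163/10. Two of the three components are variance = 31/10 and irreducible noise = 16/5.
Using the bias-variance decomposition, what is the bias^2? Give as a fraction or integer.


Total error = bias^2 + variance + irreducible noise. So bias^2 = 163/10 - 31/10 - 16/5 = 10.

10


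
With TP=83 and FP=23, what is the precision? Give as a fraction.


Precision = TP / (TP + FP) = 83 / 106 = 83/106.

83/106


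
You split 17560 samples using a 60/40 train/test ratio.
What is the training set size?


Test set = 17560 * 40% = 7024. Training set = 17560 - 7024 = 10536.

10536


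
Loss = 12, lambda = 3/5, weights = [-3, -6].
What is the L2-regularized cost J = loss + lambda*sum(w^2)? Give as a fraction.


L2 sq norm = sum(w^2) = 45. J = 12 + 3/5 * 45 = 39.

39


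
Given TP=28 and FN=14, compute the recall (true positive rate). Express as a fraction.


Recall = TP / (TP + FN) = 28 / 42 = 2/3.

2/3


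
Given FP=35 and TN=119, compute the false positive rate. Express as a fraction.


FPR = FP / (FP + TN) = 35 / 154 = 5/22.

5/22


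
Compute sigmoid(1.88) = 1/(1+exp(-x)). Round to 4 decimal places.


sigma(1.88) = 1/(1+e^(-1.88)) = 1/(1+0.152590) = 1/1.152590 = 0.8676.

0.8676


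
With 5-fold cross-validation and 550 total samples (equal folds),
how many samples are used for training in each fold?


Each validation fold has 550/5 = 110 samples. Training set = 550 - 110 = 440.

440


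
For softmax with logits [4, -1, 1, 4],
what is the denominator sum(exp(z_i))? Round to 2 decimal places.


Denom = e^4=54.5982 + e^-1=0.3679 + e^1=2.7183 + e^4=54.5982. Sum = 112.2826, which rounds to 112.28.

112.28


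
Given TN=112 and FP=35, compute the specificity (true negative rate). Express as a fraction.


Specificity = TN / (TN + FP) = 112 / 147 = 16/21.

16/21


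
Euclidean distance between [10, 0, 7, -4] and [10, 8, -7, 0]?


d = sqrt(sum of squared differences). (10-10)^2=0, (0-8)^2=64, (7--7)^2=196, (-4-0)^2=16. Sum = 276.

sqrt(276)


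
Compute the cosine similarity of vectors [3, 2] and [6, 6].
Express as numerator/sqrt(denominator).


dot = 30. |a|^2 = 13, |b|^2 = 72. cos = 30/sqrt(936).

30/sqrt(936)


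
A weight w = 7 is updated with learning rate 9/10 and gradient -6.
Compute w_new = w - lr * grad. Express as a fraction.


w_new = 7 - 9/10 * -6 = 7 - -27/5 = 62/5.

62/5


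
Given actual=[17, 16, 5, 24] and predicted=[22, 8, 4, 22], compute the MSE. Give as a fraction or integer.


MSE = (1/4) * ((17-22)^2=25 + (16-8)^2=64 + (5-4)^2=1 + (24-22)^2=4). Sum = 94. MSE = 47/2.

47/2


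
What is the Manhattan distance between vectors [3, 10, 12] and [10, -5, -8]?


d = sum of absolute differences: |3-10|=7 + |10--5|=15 + |12--8|=20 = 42.

42


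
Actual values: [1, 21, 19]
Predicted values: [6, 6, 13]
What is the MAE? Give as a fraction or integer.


MAE = (1/3) * (|1-6|=5 + |21-6|=15 + |19-13|=6). Sum = 26. MAE = 26/3.

26/3


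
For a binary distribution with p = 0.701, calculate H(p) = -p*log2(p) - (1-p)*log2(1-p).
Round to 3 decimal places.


H = -0.701*log2(0.701) - 0.299*log2(0.299) = 0.880.

0.880


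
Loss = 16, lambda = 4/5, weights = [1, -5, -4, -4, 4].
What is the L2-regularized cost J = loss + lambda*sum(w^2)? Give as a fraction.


L2 sq norm = sum(w^2) = 74. J = 16 + 4/5 * 74 = 376/5.

376/5


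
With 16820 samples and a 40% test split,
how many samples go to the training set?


Test set = 16820 * 40% = 6728. Training set = 16820 - 6728 = 10092.

10092


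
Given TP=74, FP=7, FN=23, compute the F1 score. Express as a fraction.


Precision = 74/81 = 74/81. Recall = 74/97 = 74/97. F1 = 2*P*R/(P+R) = 74/89.

74/89


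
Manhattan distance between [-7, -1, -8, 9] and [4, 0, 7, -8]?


d = sum of absolute differences: |-7-4|=11 + |-1-0|=1 + |-8-7|=15 + |9--8|=17 = 44.

44


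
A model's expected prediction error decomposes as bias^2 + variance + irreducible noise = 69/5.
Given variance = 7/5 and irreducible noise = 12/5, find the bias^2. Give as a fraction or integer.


Total error = bias^2 + variance + irreducible noise. So bias^2 = 69/5 - 7/5 - 12/5 = 10.

10


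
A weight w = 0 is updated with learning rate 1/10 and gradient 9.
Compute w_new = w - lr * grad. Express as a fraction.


w_new = 0 - 1/10 * 9 = 0 - 9/10 = -9/10.

-9/10


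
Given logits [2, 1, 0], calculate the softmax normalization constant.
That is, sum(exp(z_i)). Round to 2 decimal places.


Denom = e^2=7.3891 + e^1=2.7183 + e^0=1.0000. Sum = 11.1074, which rounds to 11.11.

11.11


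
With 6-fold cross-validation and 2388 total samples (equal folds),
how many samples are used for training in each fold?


Each validation fold has 2388/6 = 398 samples. Training set = 2388 - 398 = 1990.

1990


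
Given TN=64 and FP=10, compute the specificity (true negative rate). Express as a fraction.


Specificity = TN / (TN + FP) = 64 / 74 = 32/37.

32/37


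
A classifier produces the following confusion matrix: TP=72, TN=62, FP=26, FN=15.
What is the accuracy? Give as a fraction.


Accuracy = (TP + TN) / (TP + TN + FP + FN) = (72 + 62) / 175 = 134/175.

134/175


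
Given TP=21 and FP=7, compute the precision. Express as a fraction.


Precision = TP / (TP + FP) = 21 / 28 = 3/4.

3/4


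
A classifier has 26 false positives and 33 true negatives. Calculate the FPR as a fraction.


FPR = FP / (FP + TN) = 26 / 59 = 26/59.

26/59


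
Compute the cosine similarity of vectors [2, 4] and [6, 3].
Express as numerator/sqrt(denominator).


dot = 24. |a|^2 = 20, |b|^2 = 45. cos = 24/sqrt(900).

24/sqrt(900)


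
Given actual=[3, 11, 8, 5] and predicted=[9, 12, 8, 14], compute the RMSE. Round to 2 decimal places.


MSE = 29.5000. RMSE = sqrt(29.5000) = 5.43.

5.43


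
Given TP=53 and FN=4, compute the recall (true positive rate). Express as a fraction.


Recall = TP / (TP + FN) = 53 / 57 = 53/57.

53/57


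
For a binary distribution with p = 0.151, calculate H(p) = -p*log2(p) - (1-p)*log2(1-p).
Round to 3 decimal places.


H = -0.151*log2(0.151) - 0.849*log2(0.849) = 0.612.

0.612


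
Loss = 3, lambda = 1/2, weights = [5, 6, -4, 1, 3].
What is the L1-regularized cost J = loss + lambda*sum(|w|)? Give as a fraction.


L1 norm = sum(|w|) = 19. J = 3 + 1/2 * 19 = 25/2.

25/2


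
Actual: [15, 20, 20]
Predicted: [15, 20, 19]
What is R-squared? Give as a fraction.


Mean(y) = 55/3. SS_res = 1. SS_tot = 50/3. R^2 = 1 - 1/(50/3) = 47/50.

47/50


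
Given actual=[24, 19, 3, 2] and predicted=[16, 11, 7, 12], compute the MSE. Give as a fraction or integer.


MSE = (1/4) * ((24-16)^2=64 + (19-11)^2=64 + (3-7)^2=16 + (2-12)^2=100). Sum = 244. MSE = 61.

61


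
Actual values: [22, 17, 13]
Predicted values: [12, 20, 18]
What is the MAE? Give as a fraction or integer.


MAE = (1/3) * (|22-12|=10 + |17-20|=3 + |13-18|=5). Sum = 18. MAE = 6.

6


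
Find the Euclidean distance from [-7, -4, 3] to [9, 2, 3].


d = sqrt(sum of squared differences). (-7-9)^2=256, (-4-2)^2=36, (3-3)^2=0. Sum = 292.

sqrt(292)


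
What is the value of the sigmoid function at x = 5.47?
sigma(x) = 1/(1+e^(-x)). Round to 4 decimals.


sigma(5.47) = 1/(1+e^(-5.47)) = 1/(1+0.004211) = 1/1.004211 = 0.9958.

0.9958


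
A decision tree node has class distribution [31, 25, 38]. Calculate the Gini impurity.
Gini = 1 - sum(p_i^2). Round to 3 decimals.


Total = 94. Proportions: 31/94, 25/94, 38/94. sum(p_i^2) = 0.3429. Gini = 1 - 0.3429 = 0.6571, which rounds to 0.657.

0.657


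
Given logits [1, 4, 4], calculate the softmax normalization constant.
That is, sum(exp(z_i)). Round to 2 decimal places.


Denom = e^1=2.7183 + e^4=54.5982 + e^4=54.5982. Sum = 111.9147, which rounds to 111.91.

111.91


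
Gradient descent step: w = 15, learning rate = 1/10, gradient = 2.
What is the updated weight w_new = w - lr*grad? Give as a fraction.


w_new = 15 - 1/10 * 2 = 15 - 1/5 = 74/5.

74/5


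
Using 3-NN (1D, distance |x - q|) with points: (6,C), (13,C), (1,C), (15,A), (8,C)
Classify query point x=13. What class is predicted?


Distances: |6-13|=7, |13-13|=0, |1-13|=12, |15-13|=2, |8-13|=5. 3 nearest: (13,C), (15,A), (8,C). Counts: {'C': 2, 'A': 1}. Majority class: C.

C


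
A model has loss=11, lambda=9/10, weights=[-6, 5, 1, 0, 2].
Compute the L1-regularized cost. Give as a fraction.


L1 norm = sum(|w|) = 14. J = 11 + 9/10 * 14 = 118/5.

118/5


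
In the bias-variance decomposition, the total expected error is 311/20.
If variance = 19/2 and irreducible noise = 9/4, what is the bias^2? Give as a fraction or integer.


Total error = bias^2 + variance + irreducible noise. So bias^2 = 311/20 - 19/2 - 9/4 = 19/5.

19/5


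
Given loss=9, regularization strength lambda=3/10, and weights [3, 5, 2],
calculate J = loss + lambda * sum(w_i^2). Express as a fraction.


L2 sq norm = sum(w^2) = 38. J = 9 + 3/10 * 38 = 102/5.

102/5


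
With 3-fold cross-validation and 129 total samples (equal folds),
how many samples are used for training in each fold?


Each validation fold has 129/3 = 43 samples. Training set = 129 - 43 = 86.

86


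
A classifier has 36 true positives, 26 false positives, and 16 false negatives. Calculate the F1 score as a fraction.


Precision = 36/62 = 18/31. Recall = 36/52 = 9/13. F1 = 2*P*R/(P+R) = 12/19.

12/19


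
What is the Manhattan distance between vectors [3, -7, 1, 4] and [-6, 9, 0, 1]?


d = sum of absolute differences: |3--6|=9 + |-7-9|=16 + |1-0|=1 + |4-1|=3 = 29.

29


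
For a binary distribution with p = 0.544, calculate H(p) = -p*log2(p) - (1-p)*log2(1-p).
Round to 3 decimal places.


H = -0.544*log2(0.544) - 0.456*log2(0.456) = 0.994.

0.994


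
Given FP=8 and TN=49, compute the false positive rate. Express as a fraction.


FPR = FP / (FP + TN) = 8 / 57 = 8/57.

8/57


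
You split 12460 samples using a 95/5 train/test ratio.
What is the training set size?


Test set = 12460 * 5% = 623. Training set = 12460 - 623 = 11837.

11837


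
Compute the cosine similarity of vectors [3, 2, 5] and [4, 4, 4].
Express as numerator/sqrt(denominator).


dot = 40. |a|^2 = 38, |b|^2 = 48. cos = 40/sqrt(1824).

40/sqrt(1824)


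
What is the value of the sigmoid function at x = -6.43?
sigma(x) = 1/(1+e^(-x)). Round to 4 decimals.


sigma(-6.43) = 1/(1+e^(6.43)) = 1/(1+620.173948) = 1/621.173948 = 0.0016.

0.0016


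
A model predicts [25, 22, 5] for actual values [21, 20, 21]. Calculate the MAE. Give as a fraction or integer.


MAE = (1/3) * (|21-25|=4 + |20-22|=2 + |21-5|=16). Sum = 22. MAE = 22/3.

22/3


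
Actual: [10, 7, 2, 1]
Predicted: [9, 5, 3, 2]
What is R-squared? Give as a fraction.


Mean(y) = 5. SS_res = 7. SS_tot = 54. R^2 = 1 - 7/(54) = 47/54.

47/54


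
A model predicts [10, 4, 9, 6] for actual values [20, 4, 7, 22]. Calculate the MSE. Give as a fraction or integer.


MSE = (1/4) * ((20-10)^2=100 + (4-4)^2=0 + (7-9)^2=4 + (22-6)^2=256). Sum = 360. MSE = 90.

90


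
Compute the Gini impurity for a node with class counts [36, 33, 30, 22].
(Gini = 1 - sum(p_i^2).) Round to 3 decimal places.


Total = 121. Proportions: 36/121, 33/121, 30/121, 22/121. sum(p_i^2) = 0.2574. Gini = 1 - 0.2574 = 0.7426, which rounds to 0.743.

0.743


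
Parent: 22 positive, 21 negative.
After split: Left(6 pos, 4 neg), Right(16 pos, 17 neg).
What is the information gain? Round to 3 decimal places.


H(parent) = 0.9996. H(left) = 0.9710, H(right) = 0.9993. Weighted = (10/43)*0.9710 + (33/43)*0.9993 = 0.9927. IG = 0.9996 - 0.9927 = 0.0069, which rounds to 0.007.

0.007


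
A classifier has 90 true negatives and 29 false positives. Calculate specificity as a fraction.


Specificity = TN / (TN + FP) = 90 / 119 = 90/119.

90/119


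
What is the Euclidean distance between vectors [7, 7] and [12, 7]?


d = sqrt(sum of squared differences). (7-12)^2=25, (7-7)^2=0. Sum = 25.

5


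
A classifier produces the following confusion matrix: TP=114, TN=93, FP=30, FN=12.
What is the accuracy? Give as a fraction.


Accuracy = (TP + TN) / (TP + TN + FP + FN) = (114 + 93) / 249 = 69/83.

69/83


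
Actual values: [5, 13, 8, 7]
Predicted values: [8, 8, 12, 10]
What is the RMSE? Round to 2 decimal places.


MSE = 14.7500. RMSE = sqrt(14.7500) = 3.84.

3.84


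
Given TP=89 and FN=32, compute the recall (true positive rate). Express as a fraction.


Recall = TP / (TP + FN) = 89 / 121 = 89/121.

89/121


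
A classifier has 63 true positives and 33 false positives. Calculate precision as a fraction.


Precision = TP / (TP + FP) = 63 / 96 = 21/32.

21/32


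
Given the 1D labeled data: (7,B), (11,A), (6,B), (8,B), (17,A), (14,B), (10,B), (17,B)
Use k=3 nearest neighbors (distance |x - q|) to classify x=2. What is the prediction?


Distances: |7-2|=5, |11-2|=9, |6-2|=4, |8-2|=6, |17-2|=15, |14-2|=12, |10-2|=8, |17-2|=15. 3 nearest: (6,B), (7,B), (8,B). Counts: {'B': 3}. Majority class: B.

B


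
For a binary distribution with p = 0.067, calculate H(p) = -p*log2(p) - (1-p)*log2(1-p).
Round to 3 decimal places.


H = -0.067*log2(0.067) - 0.933*log2(0.933) = 0.355.

0.355


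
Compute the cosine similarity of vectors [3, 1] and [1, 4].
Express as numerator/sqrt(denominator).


dot = 7. |a|^2 = 10, |b|^2 = 17. cos = 7/sqrt(170).

7/sqrt(170)


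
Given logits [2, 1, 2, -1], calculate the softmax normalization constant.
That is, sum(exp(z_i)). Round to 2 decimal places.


Denom = e^2=7.3891 + e^1=2.7183 + e^2=7.3891 + e^-1=0.3679. Sum = 17.8644, which rounds to 17.86.

17.86


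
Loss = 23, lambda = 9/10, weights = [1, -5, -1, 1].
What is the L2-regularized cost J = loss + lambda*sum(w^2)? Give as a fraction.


L2 sq norm = sum(w^2) = 28. J = 23 + 9/10 * 28 = 241/5.

241/5


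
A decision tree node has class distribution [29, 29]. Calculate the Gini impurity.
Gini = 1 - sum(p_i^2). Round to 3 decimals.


Total = 58. Proportions: 29/58, 29/58. sum(p_i^2) = 0.5000. Gini = 1 - 0.5000 = 0.5000, which rounds to 0.500.

0.500


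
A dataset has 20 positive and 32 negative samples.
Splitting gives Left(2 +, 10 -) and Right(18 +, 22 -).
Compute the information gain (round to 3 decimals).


H(parent) = 0.9612. H(left) = 0.6500, H(right) = 0.9928. Weighted = (12/52)*0.6500 + (40/52)*0.9928 = 0.9137. IG = 0.9612 - 0.9137 = 0.0475, which rounds to 0.048.

0.048


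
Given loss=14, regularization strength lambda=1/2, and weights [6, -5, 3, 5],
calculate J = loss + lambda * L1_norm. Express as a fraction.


L1 norm = sum(|w|) = 19. J = 14 + 1/2 * 19 = 47/2.

47/2


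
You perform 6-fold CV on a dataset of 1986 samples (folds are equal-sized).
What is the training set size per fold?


Each validation fold has 1986/6 = 331 samples. Training set = 1986 - 331 = 1655.

1655


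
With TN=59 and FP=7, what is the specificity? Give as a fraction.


Specificity = TN / (TN + FP) = 59 / 66 = 59/66.

59/66


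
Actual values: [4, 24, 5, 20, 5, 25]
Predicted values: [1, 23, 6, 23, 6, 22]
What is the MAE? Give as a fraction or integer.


MAE = (1/6) * (|4-1|=3 + |24-23|=1 + |5-6|=1 + |20-23|=3 + |5-6|=1 + |25-22|=3). Sum = 12. MAE = 2.

2


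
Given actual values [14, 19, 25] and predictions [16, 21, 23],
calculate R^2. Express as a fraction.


Mean(y) = 58/3. SS_res = 12. SS_tot = 182/3. R^2 = 1 - 12/(182/3) = 73/91.

73/91


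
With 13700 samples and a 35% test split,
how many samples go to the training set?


Test set = 13700 * 35% = 4795. Training set = 13700 - 4795 = 8905.

8905


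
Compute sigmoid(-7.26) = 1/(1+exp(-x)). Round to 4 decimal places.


sigma(-7.26) = 1/(1+e^(7.26)) = 1/(1+1422.256537) = 1/1423.256537 = 0.0007.

0.0007


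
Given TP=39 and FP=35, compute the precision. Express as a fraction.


Precision = TP / (TP + FP) = 39 / 74 = 39/74.

39/74


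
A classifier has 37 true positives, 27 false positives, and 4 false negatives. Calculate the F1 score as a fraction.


Precision = 37/64 = 37/64. Recall = 37/41 = 37/41. F1 = 2*P*R/(P+R) = 74/105.

74/105


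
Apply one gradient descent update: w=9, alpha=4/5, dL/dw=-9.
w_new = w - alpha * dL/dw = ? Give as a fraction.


w_new = 9 - 4/5 * -9 = 9 - -36/5 = 81/5.

81/5


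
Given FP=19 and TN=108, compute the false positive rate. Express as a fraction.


FPR = FP / (FP + TN) = 19 / 127 = 19/127.

19/127


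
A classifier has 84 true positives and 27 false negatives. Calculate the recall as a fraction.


Recall = TP / (TP + FN) = 84 / 111 = 28/37.

28/37


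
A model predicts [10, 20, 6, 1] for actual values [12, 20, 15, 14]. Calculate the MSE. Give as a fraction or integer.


MSE = (1/4) * ((12-10)^2=4 + (20-20)^2=0 + (15-6)^2=81 + (14-1)^2=169). Sum = 254. MSE = 127/2.

127/2


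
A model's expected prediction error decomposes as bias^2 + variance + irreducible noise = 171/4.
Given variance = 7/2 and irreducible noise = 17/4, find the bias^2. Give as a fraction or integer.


Total error = bias^2 + variance + irreducible noise. So bias^2 = 171/4 - 7/2 - 17/4 = 35.

35


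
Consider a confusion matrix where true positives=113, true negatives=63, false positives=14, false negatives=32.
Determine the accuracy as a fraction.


Accuracy = (TP + TN) / (TP + TN + FP + FN) = (113 + 63) / 222 = 88/111.

88/111


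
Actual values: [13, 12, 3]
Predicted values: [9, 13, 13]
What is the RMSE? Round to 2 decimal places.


MSE = 39.0000. RMSE = sqrt(39.0000) = 6.24.

6.24


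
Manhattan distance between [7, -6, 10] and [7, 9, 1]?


d = sum of absolute differences: |7-7|=0 + |-6-9|=15 + |10-1|=9 = 24.

24


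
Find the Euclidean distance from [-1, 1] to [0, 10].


d = sqrt(sum of squared differences). (-1-0)^2=1, (1-10)^2=81. Sum = 82.

sqrt(82)


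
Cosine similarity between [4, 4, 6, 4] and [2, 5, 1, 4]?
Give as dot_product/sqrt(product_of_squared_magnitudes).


dot = 50. |a|^2 = 84, |b|^2 = 46. cos = 50/sqrt(3864).

50/sqrt(3864)


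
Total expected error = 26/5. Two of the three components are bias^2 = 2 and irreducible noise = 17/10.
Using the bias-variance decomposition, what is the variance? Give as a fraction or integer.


Total error = bias^2 + variance + irreducible noise. So variance = 26/5 - 2 - 17/10 = 3/2.

3/2


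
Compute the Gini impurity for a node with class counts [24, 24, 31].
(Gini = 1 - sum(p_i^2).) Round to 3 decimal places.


Total = 79. Proportions: 24/79, 24/79, 31/79. sum(p_i^2) = 0.3386. Gini = 1 - 0.3386 = 0.6614, which rounds to 0.661.

0.661


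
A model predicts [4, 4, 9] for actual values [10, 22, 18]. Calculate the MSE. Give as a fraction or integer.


MSE = (1/3) * ((10-4)^2=36 + (22-4)^2=324 + (18-9)^2=81). Sum = 441. MSE = 147.

147


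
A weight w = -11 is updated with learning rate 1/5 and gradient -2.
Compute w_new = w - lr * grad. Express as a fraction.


w_new = -11 - 1/5 * -2 = -11 - -2/5 = -53/5.

-53/5


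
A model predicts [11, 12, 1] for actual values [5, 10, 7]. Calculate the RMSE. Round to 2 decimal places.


MSE = 25.3333. RMSE = sqrt(25.3333) = 5.03.

5.03


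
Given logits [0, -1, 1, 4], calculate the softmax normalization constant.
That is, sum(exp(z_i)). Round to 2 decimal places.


Denom = e^0=1.0000 + e^-1=0.3679 + e^1=2.7183 + e^4=54.5982. Sum = 58.6844, which rounds to 58.68.

58.68


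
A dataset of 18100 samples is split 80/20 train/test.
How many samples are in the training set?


Test set = 18100 * 20% = 3620. Training set = 18100 - 3620 = 14480.

14480


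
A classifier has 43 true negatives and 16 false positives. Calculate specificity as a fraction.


Specificity = TN / (TN + FP) = 43 / 59 = 43/59.

43/59


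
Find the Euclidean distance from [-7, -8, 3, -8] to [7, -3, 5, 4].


d = sqrt(sum of squared differences). (-7-7)^2=196, (-8--3)^2=25, (3-5)^2=4, (-8-4)^2=144. Sum = 369.

sqrt(369)


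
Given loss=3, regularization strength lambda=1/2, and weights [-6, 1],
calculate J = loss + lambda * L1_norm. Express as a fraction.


L1 norm = sum(|w|) = 7. J = 3 + 1/2 * 7 = 13/2.

13/2


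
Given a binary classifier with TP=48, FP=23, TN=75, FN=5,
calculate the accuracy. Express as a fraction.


Accuracy = (TP + TN) / (TP + TN + FP + FN) = (48 + 75) / 151 = 123/151.

123/151


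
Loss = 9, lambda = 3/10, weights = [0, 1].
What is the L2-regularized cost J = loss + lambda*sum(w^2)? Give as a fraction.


L2 sq norm = sum(w^2) = 1. J = 9 + 3/10 * 1 = 93/10.

93/10


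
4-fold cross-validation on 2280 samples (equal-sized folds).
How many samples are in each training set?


Each validation fold has 2280/4 = 570 samples. Training set = 2280 - 570 = 1710.

1710


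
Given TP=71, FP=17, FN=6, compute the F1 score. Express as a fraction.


Precision = 71/88 = 71/88. Recall = 71/77 = 71/77. F1 = 2*P*R/(P+R) = 142/165.

142/165


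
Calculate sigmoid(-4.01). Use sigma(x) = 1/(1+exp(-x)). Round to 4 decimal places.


sigma(-4.01) = 1/(1+e^(4.01)) = 1/(1+55.146871) = 1/56.146871 = 0.0178.

0.0178


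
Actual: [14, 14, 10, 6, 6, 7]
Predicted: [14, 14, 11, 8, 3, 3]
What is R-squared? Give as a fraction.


Mean(y) = 19/2. SS_res = 30. SS_tot = 143/2. R^2 = 1 - 30/(143/2) = 83/143.

83/143


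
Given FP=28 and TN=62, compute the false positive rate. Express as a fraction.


FPR = FP / (FP + TN) = 28 / 90 = 14/45.

14/45


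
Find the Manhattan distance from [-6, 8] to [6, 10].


d = sum of absolute differences: |-6-6|=12 + |8-10|=2 = 14.

14


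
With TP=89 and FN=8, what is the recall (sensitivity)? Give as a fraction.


Recall = TP / (TP + FN) = 89 / 97 = 89/97.

89/97


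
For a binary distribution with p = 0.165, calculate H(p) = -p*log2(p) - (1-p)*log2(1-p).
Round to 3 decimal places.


H = -0.165*log2(0.165) - 0.835*log2(0.835) = 0.646.

0.646


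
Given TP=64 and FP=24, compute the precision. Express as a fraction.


Precision = TP / (TP + FP) = 64 / 88 = 8/11.

8/11


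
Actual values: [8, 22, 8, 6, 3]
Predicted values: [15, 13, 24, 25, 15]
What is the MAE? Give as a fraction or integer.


MAE = (1/5) * (|8-15|=7 + |22-13|=9 + |8-24|=16 + |6-25|=19 + |3-15|=12). Sum = 63. MAE = 63/5.

63/5


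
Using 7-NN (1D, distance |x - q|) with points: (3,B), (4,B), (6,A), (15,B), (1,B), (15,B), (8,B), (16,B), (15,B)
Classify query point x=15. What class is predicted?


Distances: |3-15|=12, |4-15|=11, |6-15|=9, |15-15|=0, |1-15|=14, |15-15|=0, |8-15|=7, |16-15|=1, |15-15|=0. 7 nearest: (15,B), (15,B), (15,B), (16,B), (8,B), (6,A), (4,B). Counts: {'B': 6, 'A': 1}. Majority class: B.

B


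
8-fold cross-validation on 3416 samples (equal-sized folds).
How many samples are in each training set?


Each validation fold has 3416/8 = 427 samples. Training set = 3416 - 427 = 2989.

2989


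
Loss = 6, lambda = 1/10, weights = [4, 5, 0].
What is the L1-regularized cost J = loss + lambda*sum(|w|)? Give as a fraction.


L1 norm = sum(|w|) = 9. J = 6 + 1/10 * 9 = 69/10.

69/10


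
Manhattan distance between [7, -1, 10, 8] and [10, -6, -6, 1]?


d = sum of absolute differences: |7-10|=3 + |-1--6|=5 + |10--6|=16 + |8-1|=7 = 31.

31


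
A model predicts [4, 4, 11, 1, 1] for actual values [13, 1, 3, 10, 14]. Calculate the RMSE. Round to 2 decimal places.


MSE = 80.8000. RMSE = sqrt(80.8000) = 8.99.

8.99


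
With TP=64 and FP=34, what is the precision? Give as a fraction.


Precision = TP / (TP + FP) = 64 / 98 = 32/49.

32/49


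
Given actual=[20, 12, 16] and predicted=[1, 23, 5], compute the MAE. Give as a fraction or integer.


MAE = (1/3) * (|20-1|=19 + |12-23|=11 + |16-5|=11). Sum = 41. MAE = 41/3.

41/3


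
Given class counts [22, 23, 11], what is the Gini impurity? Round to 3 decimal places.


Total = 56. Proportions: 22/56, 23/56, 11/56. sum(p_i^2) = 0.3616. Gini = 1 - 0.3616 = 0.6384, which rounds to 0.638.

0.638


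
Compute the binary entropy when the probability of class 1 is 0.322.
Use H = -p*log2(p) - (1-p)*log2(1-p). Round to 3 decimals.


H = -0.322*log2(0.322) - 0.678*log2(0.678) = 0.907.

0.907


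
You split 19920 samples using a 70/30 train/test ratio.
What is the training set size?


Test set = 19920 * 30% = 5976. Training set = 19920 - 5976 = 13944.

13944


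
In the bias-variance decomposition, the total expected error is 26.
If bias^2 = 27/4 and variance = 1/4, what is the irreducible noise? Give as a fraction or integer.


Total error = bias^2 + variance + irreducible noise. So irreducible noise = 26 - 27/4 - 1/4 = 19.

19


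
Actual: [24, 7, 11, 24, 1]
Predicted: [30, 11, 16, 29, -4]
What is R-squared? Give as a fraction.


Mean(y) = 67/5. SS_res = 127. SS_tot = 2126/5. R^2 = 1 - 127/(2126/5) = 1491/2126.

1491/2126


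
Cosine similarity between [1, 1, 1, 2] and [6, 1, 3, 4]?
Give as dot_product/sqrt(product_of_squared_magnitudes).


dot = 18. |a|^2 = 7, |b|^2 = 62. cos = 18/sqrt(434).

18/sqrt(434)


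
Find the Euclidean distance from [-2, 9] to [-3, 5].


d = sqrt(sum of squared differences). (-2--3)^2=1, (9-5)^2=16. Sum = 17.

sqrt(17)


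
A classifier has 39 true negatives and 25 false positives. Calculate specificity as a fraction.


Specificity = TN / (TN + FP) = 39 / 64 = 39/64.

39/64


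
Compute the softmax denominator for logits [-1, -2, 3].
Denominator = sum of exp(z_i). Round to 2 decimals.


Denom = e^-1=0.3679 + e^-2=0.1353 + e^3=20.0855. Sum = 20.5887, which rounds to 20.59.

20.59


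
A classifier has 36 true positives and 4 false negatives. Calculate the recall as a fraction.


Recall = TP / (TP + FN) = 36 / 40 = 9/10.

9/10


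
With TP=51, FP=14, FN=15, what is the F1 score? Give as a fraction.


Precision = 51/65 = 51/65. Recall = 51/66 = 17/22. F1 = 2*P*R/(P+R) = 102/131.

102/131


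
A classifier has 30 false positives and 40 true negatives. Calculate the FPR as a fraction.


FPR = FP / (FP + TN) = 30 / 70 = 3/7.

3/7


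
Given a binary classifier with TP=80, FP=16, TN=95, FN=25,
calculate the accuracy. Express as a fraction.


Accuracy = (TP + TN) / (TP + TN + FP + FN) = (80 + 95) / 216 = 175/216.

175/216


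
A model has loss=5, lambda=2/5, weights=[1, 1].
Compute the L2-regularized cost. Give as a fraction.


L2 sq norm = sum(w^2) = 2. J = 5 + 2/5 * 2 = 29/5.

29/5


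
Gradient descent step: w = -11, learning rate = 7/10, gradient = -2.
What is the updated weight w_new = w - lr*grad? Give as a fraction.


w_new = -11 - 7/10 * -2 = -11 - -7/5 = -48/5.

-48/5


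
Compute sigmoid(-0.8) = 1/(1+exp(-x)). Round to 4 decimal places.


sigma(-0.8) = 1/(1+e^(0.8)) = 1/(1+2.225541) = 1/3.225541 = 0.3100.

0.3100


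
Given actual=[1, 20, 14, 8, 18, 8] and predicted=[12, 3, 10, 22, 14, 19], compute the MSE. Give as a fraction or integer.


MSE = (1/6) * ((1-12)^2=121 + (20-3)^2=289 + (14-10)^2=16 + (8-22)^2=196 + (18-14)^2=16 + (8-19)^2=121). Sum = 759. MSE = 253/2.

253/2


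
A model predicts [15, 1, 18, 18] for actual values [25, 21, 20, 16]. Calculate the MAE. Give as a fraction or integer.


MAE = (1/4) * (|25-15|=10 + |21-1|=20 + |20-18|=2 + |16-18|=2). Sum = 34. MAE = 17/2.

17/2


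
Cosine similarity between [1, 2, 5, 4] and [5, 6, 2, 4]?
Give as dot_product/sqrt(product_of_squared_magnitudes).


dot = 43. |a|^2 = 46, |b|^2 = 81. cos = 43/sqrt(3726).

43/sqrt(3726)


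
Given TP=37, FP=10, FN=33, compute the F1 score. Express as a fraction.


Precision = 37/47 = 37/47. Recall = 37/70 = 37/70. F1 = 2*P*R/(P+R) = 74/117.

74/117


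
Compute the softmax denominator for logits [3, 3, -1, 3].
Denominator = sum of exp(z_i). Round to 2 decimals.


Denom = e^3=20.0855 + e^3=20.0855 + e^-1=0.3679 + e^3=20.0855. Sum = 60.6244, which rounds to 60.62.

60.62


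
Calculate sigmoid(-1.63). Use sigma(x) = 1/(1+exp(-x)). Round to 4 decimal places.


sigma(-1.63) = 1/(1+e^(1.63)) = 1/(1+5.103875) = 1/6.103875 = 0.1638.

0.1638


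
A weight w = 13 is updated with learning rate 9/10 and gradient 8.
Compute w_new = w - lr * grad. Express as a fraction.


w_new = 13 - 9/10 * 8 = 13 - 36/5 = 29/5.

29/5


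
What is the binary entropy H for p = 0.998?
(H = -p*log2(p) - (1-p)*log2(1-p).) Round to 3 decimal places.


H = -0.998*log2(0.998) - 0.002*log2(0.002) = 0.021.

0.021


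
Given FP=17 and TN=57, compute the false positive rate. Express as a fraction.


FPR = FP / (FP + TN) = 17 / 74 = 17/74.

17/74


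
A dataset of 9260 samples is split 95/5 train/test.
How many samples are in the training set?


Test set = 9260 * 5% = 463. Training set = 9260 - 463 = 8797.

8797


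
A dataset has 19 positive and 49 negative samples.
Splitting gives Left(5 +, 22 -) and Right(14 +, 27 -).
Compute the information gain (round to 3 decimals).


H(parent) = 0.8546. H(left) = 0.6913, H(right) = 0.9262. Weighted = (27/68)*0.6913 + (41/68)*0.9262 = 0.8329. IG = 0.8546 - 0.8329 = 0.0217, which rounds to 0.022.

0.022


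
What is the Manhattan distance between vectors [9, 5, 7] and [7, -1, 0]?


d = sum of absolute differences: |9-7|=2 + |5--1|=6 + |7-0|=7 = 15.

15


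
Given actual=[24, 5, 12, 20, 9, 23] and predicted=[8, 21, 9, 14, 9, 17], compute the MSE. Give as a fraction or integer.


MSE = (1/6) * ((24-8)^2=256 + (5-21)^2=256 + (12-9)^2=9 + (20-14)^2=36 + (9-9)^2=0 + (23-17)^2=36). Sum = 593. MSE = 593/6.

593/6


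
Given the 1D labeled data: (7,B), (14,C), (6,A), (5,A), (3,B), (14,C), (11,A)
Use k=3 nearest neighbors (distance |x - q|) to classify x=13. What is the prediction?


Distances: |7-13|=6, |14-13|=1, |6-13|=7, |5-13|=8, |3-13|=10, |14-13|=1, |11-13|=2. 3 nearest: (14,C), (14,C), (11,A). Counts: {'C': 2, 'A': 1}. Majority class: C.

C


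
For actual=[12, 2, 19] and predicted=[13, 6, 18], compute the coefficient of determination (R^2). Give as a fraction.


Mean(y) = 11. SS_res = 18. SS_tot = 146. R^2 = 1 - 18/(146) = 64/73.

64/73


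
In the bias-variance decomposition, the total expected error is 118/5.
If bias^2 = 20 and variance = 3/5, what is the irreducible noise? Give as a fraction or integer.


Total error = bias^2 + variance + irreducible noise. So irreducible noise = 118/5 - 20 - 3/5 = 3.

3


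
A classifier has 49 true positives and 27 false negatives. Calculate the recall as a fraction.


Recall = TP / (TP + FN) = 49 / 76 = 49/76.

49/76


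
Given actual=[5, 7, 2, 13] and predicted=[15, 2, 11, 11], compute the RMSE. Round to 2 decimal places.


MSE = 52.5000. RMSE = sqrt(52.5000) = 7.25.

7.25


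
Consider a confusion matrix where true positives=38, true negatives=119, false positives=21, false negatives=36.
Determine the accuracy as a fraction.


Accuracy = (TP + TN) / (TP + TN + FP + FN) = (38 + 119) / 214 = 157/214.

157/214


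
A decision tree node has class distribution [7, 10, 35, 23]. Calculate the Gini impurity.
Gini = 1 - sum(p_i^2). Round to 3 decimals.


Total = 75. Proportions: 7/75, 10/75, 35/75, 23/75. sum(p_i^2) = 0.3383. Gini = 1 - 0.3383 = 0.6617, which rounds to 0.662.

0.662


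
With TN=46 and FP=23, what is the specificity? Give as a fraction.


Specificity = TN / (TN + FP) = 46 / 69 = 2/3.

2/3


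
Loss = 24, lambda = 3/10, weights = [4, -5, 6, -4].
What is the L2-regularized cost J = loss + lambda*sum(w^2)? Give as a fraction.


L2 sq norm = sum(w^2) = 93. J = 24 + 3/10 * 93 = 519/10.

519/10


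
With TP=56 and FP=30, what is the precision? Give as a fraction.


Precision = TP / (TP + FP) = 56 / 86 = 28/43.

28/43


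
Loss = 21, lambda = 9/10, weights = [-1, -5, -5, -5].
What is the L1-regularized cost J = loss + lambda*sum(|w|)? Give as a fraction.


L1 norm = sum(|w|) = 16. J = 21 + 9/10 * 16 = 177/5.

177/5


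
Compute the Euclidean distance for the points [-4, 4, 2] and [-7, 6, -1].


d = sqrt(sum of squared differences). (-4--7)^2=9, (4-6)^2=4, (2--1)^2=9. Sum = 22.

sqrt(22)


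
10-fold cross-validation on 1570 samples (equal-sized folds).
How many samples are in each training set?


Each validation fold has 1570/10 = 157 samples. Training set = 1570 - 157 = 1413.

1413


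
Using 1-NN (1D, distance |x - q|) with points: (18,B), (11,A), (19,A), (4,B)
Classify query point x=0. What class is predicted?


Distances: |18-0|=18, |11-0|=11, |19-0|=19, |4-0|=4. 1 nearest: (4,B). Counts: {'B': 1}. Majority class: B.

B


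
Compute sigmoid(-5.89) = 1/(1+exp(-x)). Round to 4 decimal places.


sigma(-5.89) = 1/(1+e^(5.89)) = 1/(1+361.405284) = 1/362.405284 = 0.0028.

0.0028


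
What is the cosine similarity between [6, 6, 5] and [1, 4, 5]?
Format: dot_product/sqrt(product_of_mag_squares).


dot = 55. |a|^2 = 97, |b|^2 = 42. cos = 55/sqrt(4074).

55/sqrt(4074)


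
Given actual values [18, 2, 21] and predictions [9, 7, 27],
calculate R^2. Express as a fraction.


Mean(y) = 41/3. SS_res = 142. SS_tot = 626/3. R^2 = 1 - 142/(626/3) = 100/313.

100/313


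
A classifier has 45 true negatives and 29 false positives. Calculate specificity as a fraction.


Specificity = TN / (TN + FP) = 45 / 74 = 45/74.

45/74


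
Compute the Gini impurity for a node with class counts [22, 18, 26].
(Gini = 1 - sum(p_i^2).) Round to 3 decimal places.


Total = 66. Proportions: 22/66, 18/66, 26/66. sum(p_i^2) = 0.3407. Gini = 1 - 0.3407 = 0.6593, which rounds to 0.659.

0.659


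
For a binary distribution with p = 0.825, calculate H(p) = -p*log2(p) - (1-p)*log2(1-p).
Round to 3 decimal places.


H = -0.825*log2(0.825) - 0.175*log2(0.175) = 0.669.

0.669


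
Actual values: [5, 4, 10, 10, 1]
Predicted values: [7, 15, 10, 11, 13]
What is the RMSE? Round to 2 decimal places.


MSE = 54.0000. RMSE = sqrt(54.0000) = 7.35.

7.35


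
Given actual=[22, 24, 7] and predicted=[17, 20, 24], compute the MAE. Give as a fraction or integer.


MAE = (1/3) * (|22-17|=5 + |24-20|=4 + |7-24|=17). Sum = 26. MAE = 26/3.

26/3


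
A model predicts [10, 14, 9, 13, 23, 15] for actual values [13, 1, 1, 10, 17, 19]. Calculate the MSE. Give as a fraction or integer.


MSE = (1/6) * ((13-10)^2=9 + (1-14)^2=169 + (1-9)^2=64 + (10-13)^2=9 + (17-23)^2=36 + (19-15)^2=16). Sum = 303. MSE = 101/2.

101/2


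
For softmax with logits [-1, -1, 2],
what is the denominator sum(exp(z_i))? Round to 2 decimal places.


Denom = e^-1=0.3679 + e^-1=0.3679 + e^2=7.3891. Sum = 8.1249, which rounds to 8.12.

8.12
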